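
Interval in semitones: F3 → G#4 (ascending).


Step by step:
Absolute semitone position = octave×12 + chromatic position
F3: 3×12 + 5 = 41
G#4: 4×12 + 8 = 56
Difference = 56 - 41 = 15
= 15 semitones


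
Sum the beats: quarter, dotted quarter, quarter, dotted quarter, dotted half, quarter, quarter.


Let's work it out.
Beat values:
  quarter = 1 beat
  dotted quarter = 1.5 beats
  quarter = 1 beat
  dotted quarter = 1.5 beats
  dotted half = 3 beats
  quarter = 1 beat
  quarter = 1 beat
Sum = 1 + 1.5 + 1 + 1.5 + 3 + 1 + 1
= 10 beats


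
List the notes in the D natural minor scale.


Solution.
Natural minor scale pattern: W-H-W-W-H-W-W (2-1-2-2-1-2-2 semitones)
Starting from D:
  D + 2 semitones → E
  E + 1 semitone → F
  F + 2 semitones → G
  G + 2 semitones → A
  A + 1 semitone → Bb
  Bb + 2 semitones → C
  C + 2 semitones → D
Scale = D E F G A Bb C


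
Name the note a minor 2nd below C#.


Let's work it out.
A 2nd spans 2 letter names, so from C we land on B
A minor 2nd = 1 semitone below C#
Spell B at that pitch: B#
= B#


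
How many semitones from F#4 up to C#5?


Step by step:
Absolute semitone position = octave×12 + chromatic position
F#4: 4×12 + 6 = 54
C#5: 5×12 + 1 = 61
Difference = 61 - 54 = 7
= 7 semitones


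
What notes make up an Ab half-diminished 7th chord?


Let's work it out.
Half-diminished 7th chord = root + minor 3rd + diminished 5th + minor 7th
Seventh chords stack in thirds, so the letter names are A-C-E-G
Root: Ab
Minor 3rd above Ab: Cb
Diminished 5th above Ab: Ebb
Minor 7th above Ab: Gb
Chord = Ab Cb Ebb Gb


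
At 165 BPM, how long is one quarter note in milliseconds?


One quarter-note beat = 60000 / BPM = 60000 / 165 ms
Duration = 60000 / 165
= 363.6 ms


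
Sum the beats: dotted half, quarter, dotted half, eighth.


Reasoning:
Beat values:
  dotted half = 3 beats
  quarter = 1 beat
  dotted half = 3 beats
  eighth = 0.5 beats
Sum = 3 + 1 + 3 + 0.5
= 7.5 beats


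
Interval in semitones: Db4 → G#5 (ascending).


Step by step:
Absolute semitone position = octave×12 + chromatic position
Db4: 4×12 + 1 = 49
G#5: 5×12 + 8 = 68
Difference = 68 - 49 = 19
= 19 semitones


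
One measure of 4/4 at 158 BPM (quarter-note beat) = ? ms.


Reasoning:
Quarter-note beat duration = 60000 / 158 ms
Beats per measure (4/4) = 4
One measure = 4 × 60000 / 158 = 240000 / 158 ms
= 1519.0 ms


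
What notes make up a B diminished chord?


Solution.
Diminished triad = root + minor 3rd (3 semitones) + diminished 5th (6 semitones)
A triad on B stacks thirds, so the chord tones use letter names B-D-F
Root: B
Minor 3rd above B: D
Diminished 5th above B: F
Chord = B D F


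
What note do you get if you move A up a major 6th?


Let's work it out.
major 6th: 6 letter names, 9 semitones
Letter: A + 5 → F
Pitch: A + 9 semitones, spelled as an F → F#
= F#


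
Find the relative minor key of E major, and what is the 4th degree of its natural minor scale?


The relative minor shares the major's key signature and starts on its 6th degree
6th degree = a major 6th above the tonic; a major 6th above E is C#
→ relative minor of E major is C# minor
C# natural minor scale: C# D# E F# G# A B
= C# minor; 4th degree = F#


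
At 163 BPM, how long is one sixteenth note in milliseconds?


Step by step:
One quarter-note beat = 60000 / BPM = 60000 / 163 ms
Sixteenth note = 1/4 × quarter note
Duration = 1/4 × 60000 / 163 = 15000 / 163
= 92.0 ms


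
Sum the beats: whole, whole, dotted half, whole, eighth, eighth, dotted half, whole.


Beat values:
  whole = 4 beats
  whole = 4 beats
  dotted half = 3 beats
  whole = 4 beats
  eighth = 0.5 beats
  eighth = 0.5 beats
  dotted half = 3 beats
  whole = 4 beats
Sum = 4 + 4 + 3 + 4 + 0.5 + 0.5 + 3 + 4
= 23 beats


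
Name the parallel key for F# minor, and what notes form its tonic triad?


Solution.
Parallel keys share the same tonic but differ in mode
F# minor → parallel is F# major
Tonic triad of F# major = F# A# C#
= F# major; triad = F# A# C#


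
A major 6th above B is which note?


Solution.
A 6th spans 6 letter names, so from B we land on G
A major 6th = 9 semitones above B
Spell G at that pitch: G#
= G#


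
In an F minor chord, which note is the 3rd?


Reasoning:
Minor triad = root + minor 3rd (3 semitones) + perfect 5th (7 semitones)
A triad on F stacks thirds, so the chord tones use letter names F-A-C
Root: F
Minor 3rd above F: Ab
Perfect 5th above F: C
The 3rd = Ab


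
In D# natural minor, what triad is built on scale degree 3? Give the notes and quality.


D# natural minor scale: D# E# F# G# A# B C#
Diatonic triad on degree 3 stacks scale notes 3, 5, 7: F# A# C#
F#→A# = 4 semitones; F#→C# = 7 semitones → major triad
= F# A# C# (major)


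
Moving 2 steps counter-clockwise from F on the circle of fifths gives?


Let's work it out.
Each counter-clockwise step moves down a perfect 5th (= up a perfect 4th)
From F: F → Bb → Eb
= Eb


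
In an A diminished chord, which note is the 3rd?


Working:
Diminished triad = root + minor 3rd (3 semitones) + diminished 5th (6 semitones)
A triad on A stacks thirds, so the chord tones use letter names A-C-E
Root: A
Minor 3rd above A: C
Diminished 5th above A: Eb
The 3rd = C


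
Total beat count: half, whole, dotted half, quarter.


Solution.
Beat values:
  half = 2 beats
  whole = 4 beats
  dotted half = 3 beats
  quarter = 1 beat
Sum = 2 + 4 + 3 + 1
= 10 beats


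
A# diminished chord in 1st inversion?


Solution.
Root position: A# C# E
1st inversion: move root up an octave
Bass note: C#
Notes (bottom to top) = C# E A#


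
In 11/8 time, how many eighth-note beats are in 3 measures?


Working:
Time signature 11/8: the bottom number 8 means the eighth note gets one count
The top number 11 means 11 eighth-note beats per measure
Total = 11 × 3 measures
= 33 eighth-note beats


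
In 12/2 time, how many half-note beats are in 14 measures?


Reasoning:
Time signature 12/2: the bottom number 2 means the half note gets one count
The top number 12 means 12 half-note beats per measure
Total = 12 × 14 measures
= 168 half-note beats


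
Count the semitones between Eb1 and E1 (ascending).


Solution.
Absolute semitone position = octave×12 + chromatic position
Eb1: 1×12 + 3 = 15
E1: 1×12 + 4 = 16
Difference = 16 - 15 = 1
= 1 semitone


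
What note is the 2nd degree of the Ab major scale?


Major scale pattern: W-W-H-W-W-W-H (2-2-1-2-2-2-1 semitones)
Starting from Ab:
  Ab + 2 semitones → Bb
  Bb + 2 semitones → C
  C + 1 semitone → Db
  Db + 2 semitones → Eb
  Eb + 2 semitones → F
  F + 2 semitones → G
  G + 1 semitone → Ab
Scale: Ab Bb C Db Eb F G
Degree 2 = Bb


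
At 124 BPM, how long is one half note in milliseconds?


One quarter-note beat = 60000 / BPM = 60000 / 124 ms
Half note = 2 × quarter note
Duration = 2 × 60000 / 124 = 120000 / 124
= 967.7 ms


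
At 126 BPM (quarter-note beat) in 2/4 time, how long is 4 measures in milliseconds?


Quarter-note beat duration = 60000 / 126 ms
Beats per measure (2/4) = 2
One measure = 2 × 60000 / 126 = 120000 / 126 ms
4 measures = 4 × 120000 / 126 = 480000 / 126
= 3809.5 ms


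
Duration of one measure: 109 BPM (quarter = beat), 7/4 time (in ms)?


Solution.
Quarter-note beat duration = 60000 / 109 ms
Beats per measure (7/4) = 7
One measure = 7 × 60000 / 109 = 420000 / 109 ms
= 3853.2 ms


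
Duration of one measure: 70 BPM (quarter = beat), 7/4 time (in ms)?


Quarter-note beat duration = 60000 / 70 ms
Beats per measure (7/4) = 7
One measure = 7 × 60000 / 70 = 420000 / 70 ms
= 6000.0 ms


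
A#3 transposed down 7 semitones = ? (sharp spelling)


Solution.
A#3: chromatic position 10 in octave 3 → absolute = 3×12 + 10 = 46
Transpose down 7: 46 - 7 = 39
39 = 3×12 + 3 → D# in octave 3
Result = D#3


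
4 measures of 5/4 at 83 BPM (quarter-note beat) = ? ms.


Quarter-note beat duration = 60000 / 83 ms
Beats per measure (5/4) = 5
One measure = 5 × 60000 / 83 = 300000 / 83 ms
4 measures = 4 × 300000 / 83 = 1200000 / 83
= 14457.8 ms


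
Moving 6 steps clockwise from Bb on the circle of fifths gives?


Step by step:
Each clockwise step on the circle of fifths moves up a perfect 5th
From Bb: Bb → F → C → G → D → A → E
= E


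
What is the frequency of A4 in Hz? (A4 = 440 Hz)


f = 440 × 2^(n/12) where n = semitones from A4
A4: 0 semitones from A4
f = 440 × 2^(0/12)
f = 440.00 Hz


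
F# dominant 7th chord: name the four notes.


Dominant 7th chord = root + major 3rd + perfect 5th + minor 7th
Seventh chords stack in thirds, so the letter names are F-A-C-E
Root: F#
Major 3rd above F#: A#
Perfect 5th above F#: C#
Minor 7th above F#: E
Chord = F# A# C# E


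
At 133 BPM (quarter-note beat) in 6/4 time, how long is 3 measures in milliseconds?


Reasoning:
Quarter-note beat duration = 60000 / 133 ms
Beats per measure (6/4) = 6
One measure = 6 × 60000 / 133 = 360000 / 133 ms
3 measures = 3 × 360000 / 133 = 1080000 / 133
= 8120.3 ms


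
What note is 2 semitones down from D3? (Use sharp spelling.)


D3: chromatic position 2 in octave 3 → absolute = 3×12 + 2 = 38
Transpose down 2: 38 - 2 = 36
36 = 3×12 + 0 → C in octave 3
Result = C3


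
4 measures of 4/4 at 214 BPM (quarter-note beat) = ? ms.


Quarter-note beat duration = 60000 / 214 ms
Beats per measure (4/4) = 4
One measure = 4 × 60000 / 214 = 240000 / 214 ms
4 measures = 4 × 240000 / 214 = 960000 / 214
= 4486.0 ms


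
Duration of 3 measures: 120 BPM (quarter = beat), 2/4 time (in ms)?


Quarter-note beat duration = 60000 / 120 ms
Beats per measure (2/4) = 2
One measure = 2 × 60000 / 120 = 120000 / 120 ms
3 measures = 3 × 120000 / 120 = 360000 / 120
= 3000.0 ms


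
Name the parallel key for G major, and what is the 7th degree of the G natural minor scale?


Let's work it out.
Parallel keys share the same tonic but differ in mode
G major → parallel is G minor
G natural minor scale: G A Bb C D Eb F
= G minor; 7th degree = F


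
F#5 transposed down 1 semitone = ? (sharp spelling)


Working:
F#5: chromatic position 6 in octave 5 → absolute = 5×12 + 6 = 66
Transpose down 1: 66 - 1 = 65
65 = 5×12 + 5 → F in octave 5
Result = F5


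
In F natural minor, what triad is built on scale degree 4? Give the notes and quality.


Working:
F natural minor scale: F G Ab Bb C Db Eb
Diatonic triad on degree 4 stacks scale notes 4, 6, 1: Bb Db F
Bb→Db = 3 semitones; Bb→F = 7 semitones → minor triad
= Bb Db F (minor)


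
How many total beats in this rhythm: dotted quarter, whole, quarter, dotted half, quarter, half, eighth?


Beat values:
  dotted quarter = 1.5 beats
  whole = 4 beats
  quarter = 1 beat
  dotted half = 3 beats
  quarter = 1 beat
  half = 2 beats
  eighth = 0.5 beats
Sum = 1.5 + 4 + 1 + 3 + 1 + 2 + 0.5
= 13 beats


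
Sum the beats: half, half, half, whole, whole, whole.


Reasoning:
Beat values:
  half = 2 beats
  half = 2 beats
  half = 2 beats
  whole = 4 beats
  whole = 4 beats
  whole = 4 beats
Sum = 2 + 2 + 2 + 4 + 4 + 4
= 18 beats


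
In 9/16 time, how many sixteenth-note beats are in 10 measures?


Let's work it out.
Time signature 9/16: the bottom number 16 means the sixteenth note gets one count
The top number 9 means 9 sixteenth-note beats per measure
Total = 9 × 10 measures
= 90 sixteenth-note beats


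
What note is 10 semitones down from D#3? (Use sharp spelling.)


D#3: chromatic position 3 in octave 3 → absolute = 3×12 + 3 = 39
Transpose down 10: 39 - 10 = 29
29 = 2×12 + 5 → F in octave 2
Result = F2


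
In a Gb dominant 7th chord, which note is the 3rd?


Dominant 7th chord = root + major 3rd + perfect 5th + minor 7th
Seventh chords stack in thirds, so the letter names are G-B-D-F
Root: Gb
Major 3rd above Gb: Bb
Perfect 5th above Gb: Db
Minor 7th above Gb: Fb
The 3rd = Bb


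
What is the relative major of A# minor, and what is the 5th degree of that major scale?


The relative major shares the key signature and is a minor 3rd above the minor tonic
A minor 3rd above A# is C#
→ relative major of A# minor is C# major
C# major scale: C# D# E# F# G# A# B#
= C# major; 5th degree = G#


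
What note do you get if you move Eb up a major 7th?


Working:
major 7th: 7 letter names, 11 semitones
Letter: E + 6 → D
Pitch: Eb + 11 semitones, spelled as a D → D
= D


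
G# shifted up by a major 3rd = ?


Step by step:
major 3rd: 3 letter names, 4 semitones
Letter: G + 2 → B
Pitch: G# + 4 semitones, spelled as a B → B#
= B#


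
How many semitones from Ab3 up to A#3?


Let's work it out.
Absolute semitone position = octave×12 + chromatic position
Ab3: 3×12 + 8 = 44
A#3: 3×12 + 10 = 46
Difference = 46 - 44 = 2
= 2 semitones


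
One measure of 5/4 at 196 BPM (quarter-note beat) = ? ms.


Quarter-note beat duration = 60000 / 196 ms
Beats per measure (5/4) = 5
One measure = 5 × 60000 / 196 = 300000 / 196 ms
= 1530.6 ms


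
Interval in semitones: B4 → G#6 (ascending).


Absolute semitone position = octave×12 + chromatic position
B4: 4×12 + 11 = 59
G#6: 6×12 + 8 = 80
Difference = 80 - 59 = 21
= 21 semitones


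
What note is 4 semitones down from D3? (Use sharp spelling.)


Let's work it out.
D3: chromatic position 2 in octave 3 → absolute = 3×12 + 2 = 38
Transpose down 4: 38 - 4 = 34
34 = 2×12 + 10 → A# in octave 2
Result = A#2


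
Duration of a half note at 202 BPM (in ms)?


Reasoning:
One quarter-note beat = 60000 / BPM = 60000 / 202 ms
Half note = 2 × quarter note
Duration = 2 × 60000 / 202 = 120000 / 202
= 594.1 ms


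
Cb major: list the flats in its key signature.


Flat major keys: C(0), F(1), Bb(2), Eb(3), Ab(4), Db(5), Gb(6), Cb(7)
Cb major has 7 flats
Order of flats: Bb Eb Ab Db Gb Cb Fb → first 7: Bb, Eb, Ab, Db, Gb, Cb, Fb
= Bb, Eb, Ab, Db, Gb, Cb, Fb


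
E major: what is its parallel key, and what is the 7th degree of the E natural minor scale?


Parallel keys share the same tonic but differ in mode
E major → parallel is E minor
E natural minor scale: E F# G A B C D
= E minor; 7th degree = D


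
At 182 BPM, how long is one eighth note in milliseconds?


Working:
One quarter-note beat = 60000 / BPM = 60000 / 182 ms
Eighth note = 1/2 × quarter note
Duration = 1/2 × 60000 / 182 = 30000 / 182
= 164.8 ms


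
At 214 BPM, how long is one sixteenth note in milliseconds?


Working:
One quarter-note beat = 60000 / BPM = 60000 / 214 ms
Sixteenth note = 1/4 × quarter note
Duration = 1/4 × 60000 / 214 = 15000 / 214
= 70.1 ms


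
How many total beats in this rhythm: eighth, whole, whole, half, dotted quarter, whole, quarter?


Working:
Beat values:
  eighth = 0.5 beats
  whole = 4 beats
  whole = 4 beats
  half = 2 beats
  dotted quarter = 1.5 beats
  whole = 4 beats
  quarter = 1 beat
Sum = 0.5 + 4 + 4 + 2 + 1.5 + 4 + 1
= 17 beats


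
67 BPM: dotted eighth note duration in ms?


One quarter-note beat = 60000 / BPM = 60000 / 67 ms
Dotted eighth note = 3/4 × quarter note
Duration = 3/4 × 60000 / 67 = 45000 / 67
= 671.6 ms


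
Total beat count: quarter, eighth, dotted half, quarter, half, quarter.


Working:
Beat values:
  quarter = 1 beat
  eighth = 0.5 beats
  dotted half = 3 beats
  quarter = 1 beat
  half = 2 beats
  quarter = 1 beat
Sum = 1 + 0.5 + 3 + 1 + 2 + 1
= 8.5 beats


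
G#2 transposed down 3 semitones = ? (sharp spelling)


Working:
G#2: chromatic position 8 in octave 2 → absolute = 2×12 + 8 = 32
Transpose down 3: 32 - 3 = 29
29 = 2×12 + 5 → F in octave 2
Result = F2


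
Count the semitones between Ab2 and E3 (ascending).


Step by step:
Absolute semitone position = octave×12 + chromatic position
Ab2: 2×12 + 8 = 32
E3: 3×12 + 4 = 40
Difference = 40 - 32 = 8
= 8 semitones


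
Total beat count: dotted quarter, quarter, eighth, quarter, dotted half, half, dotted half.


Reasoning:
Beat values:
  dotted quarter = 1.5 beats
  quarter = 1 beat
  eighth = 0.5 beats
  quarter = 1 beat
  dotted half = 3 beats
  half = 2 beats
  dotted half = 3 beats
Sum = 1.5 + 1 + 0.5 + 1 + 3 + 2 + 3
= 12 beats


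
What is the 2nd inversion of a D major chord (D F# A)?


Working:
Root position: D F# A
2nd inversion: move root and 3rd up an octave
Bass note: A
Notes (bottom to top) = A D F#


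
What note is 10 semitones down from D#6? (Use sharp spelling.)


Reasoning:
D#6: chromatic position 3 in octave 6 → absolute = 6×12 + 3 = 75
Transpose down 10: 75 - 10 = 65
65 = 5×12 + 5 → F in octave 5
Result = F5


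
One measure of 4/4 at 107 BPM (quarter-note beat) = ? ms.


Quarter-note beat duration = 60000 / 107 ms
Beats per measure (4/4) = 4
One measure = 4 × 60000 / 107 = 240000 / 107 ms
= 2243.0 ms


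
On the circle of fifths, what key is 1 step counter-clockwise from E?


Working:
Each counter-clockwise step moves down a perfect 5th (= up a perfect 4th)
From E: E → A
= A


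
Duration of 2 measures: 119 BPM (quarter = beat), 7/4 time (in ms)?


Quarter-note beat duration = 60000 / 119 ms
Beats per measure (7/4) = 7
One measure = 7 × 60000 / 119 = 420000 / 119 ms
2 measures = 2 × 420000 / 119 = 840000 / 119
= 7058.8 ms


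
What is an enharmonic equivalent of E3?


Enharmonic notes sound the same pitch but are spelled with different letter names
E and Fb name the same pitch class
= Fb3


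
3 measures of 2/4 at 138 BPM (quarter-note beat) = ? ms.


Quarter-note beat duration = 60000 / 138 ms
Beats per measure (2/4) = 2
One measure = 2 × 60000 / 138 = 120000 / 138 ms
3 measures = 3 × 120000 / 138 = 360000 / 138
= 2608.7 ms


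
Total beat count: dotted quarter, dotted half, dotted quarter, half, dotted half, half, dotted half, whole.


Let's work it out.
Beat values:
  dotted quarter = 1.5 beats
  dotted half = 3 beats
  dotted quarter = 1.5 beats
  half = 2 beats
  dotted half = 3 beats
  half = 2 beats
  dotted half = 3 beats
  whole = 4 beats
Sum = 1.5 + 3 + 1.5 + 2 + 3 + 2 + 3 + 4
= 20 beats


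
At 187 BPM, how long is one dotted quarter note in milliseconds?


Step by step:
One quarter-note beat = 60000 / BPM = 60000 / 187 ms
Dotted quarter note = 3/2 × quarter note
Duration = 3/2 × 60000 / 187 = 90000 / 187
= 481.3 ms


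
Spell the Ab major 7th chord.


Solution.
Major 7th chord = root + major 3rd + perfect 5th + major 7th
Seventh chords stack in thirds, so the letter names are A-C-E-G
Root: Ab
Major 3rd above Ab: C
Perfect 5th above Ab: Eb
Major 7th above Ab: G
Chord = Ab C Eb G


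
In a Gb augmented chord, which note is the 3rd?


Solution.
Augmented triad = root + major 3rd (4 semitones) + augmented 5th (8 semitones)
A triad on Gb stacks thirds, so the chord tones use letter names G-B-D
Root: Gb
Major 3rd above Gb: Bb
Augmented 5th above Gb: D
The 3rd = Bb


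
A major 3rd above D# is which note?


A 3rd spans 3 letter names, so from D we land on F
A major 3rd = 4 semitones above D#
Spell F at that pitch: F##
= F##


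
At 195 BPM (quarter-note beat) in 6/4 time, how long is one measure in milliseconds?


Reasoning:
Quarter-note beat duration = 60000 / 195 ms
Beats per measure (6/4) = 6
One measure = 6 × 60000 / 195 = 360000 / 195 ms
= 1846.2 ms


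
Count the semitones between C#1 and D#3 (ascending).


Solution.
Absolute semitone position = octave×12 + chromatic position
C#1: 1×12 + 1 = 13
D#3: 3×12 + 3 = 39
Difference = 39 - 13 = 26
= 26 semitones


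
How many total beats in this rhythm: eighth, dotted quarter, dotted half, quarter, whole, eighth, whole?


Beat values:
  eighth = 0.5 beats
  dotted quarter = 1.5 beats
  dotted half = 3 beats
  quarter = 1 beat
  whole = 4 beats
  eighth = 0.5 beats
  whole = 4 beats
Sum = 0.5 + 1.5 + 3 + 1 + 4 + 0.5 + 4
= 14.5 beats


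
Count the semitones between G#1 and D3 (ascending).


Absolute semitone position = octave×12 + chromatic position
G#1: 1×12 + 8 = 20
D3: 3×12 + 2 = 38
Difference = 38 - 20 = 18
= 18 semitones


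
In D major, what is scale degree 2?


Working:
Major scale pattern: W-W-H-W-W-W-H (2-2-1-2-2-2-1 semitones)
Starting from D:
  D + 2 semitones → E
  E + 2 semitones → F#
  F# + 1 semitone → G
  G + 2 semitones → A
  A + 2 semitones → B
  B + 2 semitones → C#
  C# + 1 semitone → D
Scale: D E F# G A B C#
Degree 2 = E


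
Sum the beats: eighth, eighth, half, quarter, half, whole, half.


Let's work it out.
Beat values:
  eighth = 0.5 beats
  eighth = 0.5 beats
  half = 2 beats
  quarter = 1 beat
  half = 2 beats
  whole = 4 beats
  half = 2 beats
Sum = 0.5 + 0.5 + 2 + 1 + 2 + 4 + 2
= 12 beats


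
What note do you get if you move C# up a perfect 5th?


Reasoning:
perfect 5th: 5 letter names, 7 semitones
Letter: C + 4 → G
Pitch: C# + 7 semitones, spelled as a G → G#
= G#


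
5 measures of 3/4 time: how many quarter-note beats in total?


Reasoning:
Time signature 3/4: the bottom number 4 means the quarter note gets one count
The top number 3 means 3 quarter-note beats per measure
Total = 3 × 5 measures
= 15 quarter-note beats


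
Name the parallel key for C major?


Parallel keys share the same tonic but differ in mode
C major → parallel is C minor
= C minor


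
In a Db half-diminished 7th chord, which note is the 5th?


Step by step:
Half-diminished 7th chord = root + minor 3rd + diminished 5th + minor 7th
Seventh chords stack in thirds, so the letter names are D-F-A-C
Root: Db
Minor 3rd above Db: Fb
Diminished 5th above Db: Abb
Minor 7th above Db: Cb
The 5th = Abb


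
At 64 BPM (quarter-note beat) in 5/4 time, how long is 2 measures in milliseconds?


Step by step:
Quarter-note beat duration = 60000 / 64 ms
Beats per measure (5/4) = 5
One measure = 5 × 60000 / 64 = 300000 / 64 ms
2 measures = 2 × 300000 / 64 = 600000 / 64
= 9375.0 ms


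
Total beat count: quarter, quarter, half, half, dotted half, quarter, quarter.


Beat values:
  quarter = 1 beat
  quarter = 1 beat
  half = 2 beats
  half = 2 beats
  dotted half = 3 beats
  quarter = 1 beat
  quarter = 1 beat
Sum = 1 + 1 + 2 + 2 + 3 + 1 + 1
= 11 beats


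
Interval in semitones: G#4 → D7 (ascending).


Let's work it out.
Absolute semitone position = octave×12 + chromatic position
G#4: 4×12 + 8 = 56
D7: 7×12 + 2 = 86
Difference = 86 - 56 = 30
= 30 semitones


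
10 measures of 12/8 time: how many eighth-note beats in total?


Solution.
Time signature 12/8: the bottom number 8 means the eighth note gets one count
The top number 12 means 12 eighth-note beats per measure
Total = 12 × 10 measures
= 120 eighth-note beats


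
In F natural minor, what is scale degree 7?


Natural minor scale pattern: W-H-W-W-H-W-W (2-1-2-2-1-2-2 semitones)
Starting from F:
  F + 2 semitones → G
  G + 1 semitone → Ab
  Ab + 2 semitones → Bb
  Bb + 2 semitones → C
  C + 1 semitone → Db
  Db + 2 semitones → Eb
  Eb + 2 semitones → F
Scale: F G Ab Bb C Db Eb
Degree 7 = Eb


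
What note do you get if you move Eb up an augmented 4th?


Reasoning:
augmented 4th: 4 letter names, 6 semitones
Letter: E + 3 → A
Pitch: Eb + 6 semitones, spelled as an A → A
= A


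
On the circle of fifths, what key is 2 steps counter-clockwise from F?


Each counter-clockwise step moves down a perfect 5th (= up a perfect 4th)
From F: F → Bb → Eb
= Eb


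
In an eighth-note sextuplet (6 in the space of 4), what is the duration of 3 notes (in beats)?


Sextuplet: 6 notes occupy the space of 4 eighth notes
Space = 4 × 1/2 = 2 beats
Each sextuplet note = 2 / 6 = 1/3 beats
3 notes = 3 × 1/3 = 1
= 1 beat


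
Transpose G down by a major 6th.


Step by step:
major 6th: 6 letter names, 9 semitones
Letter: G - 5 → B
Pitch: G - 9 semitones, spelled as a B → Bb
= Bb


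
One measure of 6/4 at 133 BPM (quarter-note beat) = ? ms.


Quarter-note beat duration = 60000 / 133 ms
Beats per measure (6/4) = 6
One measure = 6 × 60000 / 133 = 360000 / 133 ms
= 2706.8 ms


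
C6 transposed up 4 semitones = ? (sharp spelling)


Let's work it out.
C6: chromatic position 0 in octave 6 → absolute = 6×12 + 0 = 72
Transpose up 4: 72 + 4 = 76
76 = 6×12 + 4 → E in octave 6
Result = E6


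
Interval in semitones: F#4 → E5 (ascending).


Let's work it out.
Absolute semitone position = octave×12 + chromatic position
F#4: 4×12 + 6 = 54
E5: 5×12 + 4 = 64
Difference = 64 - 54 = 10
= 10 semitones


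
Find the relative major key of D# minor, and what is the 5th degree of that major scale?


Let's work it out.
The relative major shares the key signature and is a minor 3rd above the minor tonic
A minor 3rd above D# is F#
→ relative major of D# minor is F# major
F# major scale: F# G# A# B C# D# E#
= F# major; 5th degree = C#


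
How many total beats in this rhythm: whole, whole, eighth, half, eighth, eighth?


Working:
Beat values:
  whole = 4 beats
  whole = 4 beats
  eighth = 0.5 beats
  half = 2 beats
  eighth = 0.5 beats
  eighth = 0.5 beats
Sum = 4 + 4 + 0.5 + 2 + 0.5 + 0.5
= 11.5 beats


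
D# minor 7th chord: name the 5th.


Reasoning:
Minor 7th chord = root + minor 3rd + perfect 5th + minor 7th
Seventh chords stack in thirds, so the letter names are D-F-A-C
Root: D#
Minor 3rd above D#: F#
Perfect 5th above D#: A#
Minor 7th above D#: C#
The 5th = A#


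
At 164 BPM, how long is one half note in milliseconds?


Let's work it out.
One quarter-note beat = 60000 / BPM = 60000 / 164 ms
Half note = 2 × quarter note
Duration = 2 × 60000 / 164 = 120000 / 164
= 731.7 ms


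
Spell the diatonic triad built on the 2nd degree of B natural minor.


Reasoning:
B natural minor scale: B C# D E F# G A
Diatonic triad on degree 2 stacks scale notes 2, 4, 6: C# E G
C#→E = 3 semitones; C#→G = 6 semitones → diminished triad
= C# E G (diminished)


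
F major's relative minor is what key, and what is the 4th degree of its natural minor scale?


The relative minor shares the major's key signature and starts on its 6th degree
6th degree = a major 6th above the tonic; a major 6th above F is D
→ relative minor of F major is D minor
D natural minor scale: D E F G A Bb C
= D minor; 4th degree = G


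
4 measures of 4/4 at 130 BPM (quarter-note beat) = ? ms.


Let's work it out.
Quarter-note beat duration = 60000 / 130 ms
Beats per measure (4/4) = 4
One measure = 4 × 60000 / 130 = 240000 / 130 ms
4 measures = 4 × 240000 / 130 = 960000 / 130
= 7384.6 ms


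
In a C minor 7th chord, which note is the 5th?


Reasoning:
Minor 7th chord = root + minor 3rd + perfect 5th + minor 7th
Seventh chords stack in thirds, so the letter names are C-E-G-B
Root: C
Minor 3rd above C: Eb
Perfect 5th above C: G
Minor 7th above C: Bb
The 5th = G


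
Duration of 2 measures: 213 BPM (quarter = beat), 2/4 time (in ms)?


Working:
Quarter-note beat duration = 60000 / 213 ms
Beats per measure (2/4) = 2
One measure = 2 × 60000 / 213 = 120000 / 213 ms
2 measures = 2 × 120000 / 213 = 240000 / 213
= 1126.8 ms


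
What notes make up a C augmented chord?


Augmented triad = root + major 3rd (4 semitones) + augmented 5th (8 semitones)
A triad on C stacks thirds, so the chord tones use letter names C-E-G
Root: C
Major 3rd above C: E
Augmented 5th above C: G#
Chord = C E G#


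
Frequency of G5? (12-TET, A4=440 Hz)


Step by step:
f = 440 × 2^(n/12) where n = semitones from A4
G5: 10 semitones from A4
f = 440 × 2^(10/12)
f = 783.99 Hz


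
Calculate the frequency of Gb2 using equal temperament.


Working:
f = 440 × 2^(n/12) where n = semitones from A4
Gb2: -27 semitones from A4
f = 440 × 2^(-27/12)
f = 92.50 Hz


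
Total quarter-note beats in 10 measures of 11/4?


Step by step:
Time signature 11/4: the bottom number 4 means the quarter note gets one count
The top number 11 means 11 quarter-note beats per measure
Total = 11 × 10 measures
= 110 quarter-note beats


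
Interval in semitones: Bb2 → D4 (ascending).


Absolute semitone position = octave×12 + chromatic position
Bb2: 2×12 + 10 = 34
D4: 4×12 + 2 = 50
Difference = 50 - 34 = 16
= 16 semitones


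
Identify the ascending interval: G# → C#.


Letter names: G → C spans 4 letter names → a 4th
Semitones: G# → C# = 5 half-steps
A 4th of 5 semitones is a perfect 4th
= perfect 4th


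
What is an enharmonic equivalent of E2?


Step by step:
Enharmonic notes sound the same pitch but are spelled with different letter names
E and D## name the same pitch class
= D##2


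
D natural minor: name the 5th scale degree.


Solution.
Natural minor scale pattern: W-H-W-W-H-W-W (2-1-2-2-1-2-2 semitones)
Starting from D:
  D + 2 semitones → E
  E + 1 semitone → F
  F + 2 semitones → G
  G + 2 semitones → A
  A + 1 semitone → Bb
  Bb + 2 semitones → C
  C + 2 semitones → D
Scale: D E F G A Bb C
Degree 5 = A


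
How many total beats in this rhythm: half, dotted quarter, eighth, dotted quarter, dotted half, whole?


Solution.
Beat values:
  half = 2 beats
  dotted quarter = 1.5 beats
  eighth = 0.5 beats
  dotted quarter = 1.5 beats
  dotted half = 3 beats
  whole = 4 beats
Sum = 2 + 1.5 + 0.5 + 1.5 + 3 + 4
= 12.5 beats


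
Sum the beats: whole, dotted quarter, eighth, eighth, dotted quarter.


Solution.
Beat values:
  whole = 4 beats
  dotted quarter = 1.5 beats
  eighth = 0.5 beats
  eighth = 0.5 beats
  dotted quarter = 1.5 beats
Sum = 4 + 1.5 + 0.5 + 0.5 + 1.5
= 8 beats


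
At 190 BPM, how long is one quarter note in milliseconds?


Let's work it out.
One quarter-note beat = 60000 / BPM = 60000 / 190 ms
Duration = 60000 / 190
= 315.8 ms


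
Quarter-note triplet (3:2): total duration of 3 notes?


Reasoning:
Triplet: 3 notes occupy the space of 2 quarter notes
Space = 2 × 1 = 2 beats
Each triplet note = 2 / 3 = 2/3 beats
3 notes = 3 × 2/3 = 2
= 2 beats


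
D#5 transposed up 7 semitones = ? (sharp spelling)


Solution.
D#5: chromatic position 3 in octave 5 → absolute = 5×12 + 3 = 63
Transpose up 7: 63 + 7 = 70
70 = 5×12 + 10 → A# in octave 5
Result = A#5


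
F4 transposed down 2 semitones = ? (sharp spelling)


Working:
F4: chromatic position 5 in octave 4 → absolute = 4×12 + 5 = 53
Transpose down 2: 53 - 2 = 51
51 = 4×12 + 3 → D# in octave 4
Result = D#4


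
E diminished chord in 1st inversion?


Step by step:
Root position: E G Bb
1st inversion: move root up an octave
Bass note: G
Notes (bottom to top) = G Bb E


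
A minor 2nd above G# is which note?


Let's work it out.
A 2nd spans 2 letter names, so from G we land on A
A minor 2nd = 1 semitone above G#
Spell A at that pitch: A
= A


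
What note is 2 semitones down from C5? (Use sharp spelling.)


Step by step:
C5: chromatic position 0 in octave 5 → absolute = 5×12 + 0 = 60
Transpose down 2: 60 - 2 = 58
58 = 4×12 + 10 → A# in octave 4
Result = A#4


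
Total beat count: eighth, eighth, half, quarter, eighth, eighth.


Reasoning:
Beat values:
  eighth = 0.5 beats
  eighth = 0.5 beats
  half = 2 beats
  quarter = 1 beat
  eighth = 0.5 beats
  eighth = 0.5 beats
Sum = 0.5 + 0.5 + 2 + 1 + 0.5 + 0.5
= 5 beats


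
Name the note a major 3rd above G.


Reasoning:
A 3rd spans 3 letter names, so from G we land on B
A major 3rd = 4 semitones above G
Spell B at that pitch: B
= B


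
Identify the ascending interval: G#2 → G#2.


Solution.
Letter names: G → G spans 1 letter name → a unison
Semitones: G#2 → G#2 = 0 half-steps
A unison of 0 semitones is a perfect unison
= perfect unison


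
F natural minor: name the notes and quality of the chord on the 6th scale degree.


Step by step:
F natural minor scale: F G Ab Bb C Db Eb
Diatonic triad on degree 6 stacks scale notes 6, 1, 3: Db F Ab
Db→F = 4 semitones; Db→Ab = 7 semitones → major triad
= Db F Ab (major)


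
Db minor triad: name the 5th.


Step by step:
Minor triad = root + minor 3rd (3 semitones) + perfect 5th (7 semitones)
A triad on Db stacks thirds, so the chord tones use letter names D-F-A
Root: Db
Minor 3rd above Db: Fb
Perfect 5th above Db: Ab
The 5th = Ab


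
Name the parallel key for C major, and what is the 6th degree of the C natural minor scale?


Reasoning:
Parallel keys share the same tonic but differ in mode
C major → parallel is C minor
C natural minor scale: C D Eb F G Ab Bb
= C minor; 6th degree = Ab


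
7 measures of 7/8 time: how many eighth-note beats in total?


Reasoning:
Time signature 7/8: the bottom number 8 means the eighth note gets one count
The top number 7 means 7 eighth-note beats per measure
Total = 7 × 7 measures
= 49 eighth-note beats


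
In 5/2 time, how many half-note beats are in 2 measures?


Solution.
Time signature 5/2: the bottom number 2 means the half note gets one count
The top number 5 means 5 half-note beats per measure
Total = 5 × 2 measures
= 10 half-note beats


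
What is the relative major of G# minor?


The relative major shares the key signature and is a minor 3rd above the minor tonic
A minor 3rd above G# is B
→ relative major of G# minor is B major
= B major


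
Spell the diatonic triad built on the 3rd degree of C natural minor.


Working:
C natural minor scale: C D Eb F G Ab Bb
Diatonic triad on degree 3 stacks scale notes 3, 5, 7: Eb G Bb
Eb→G = 4 semitones; Eb→Bb = 7 semitones → major triad
= Eb G Bb (major)


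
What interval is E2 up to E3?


Step by step:
Letter names: E → E spans 8 letter names → an octave
Semitones: E2 → E3 = 12 half-steps
An octave of 12 semitones is a perfect octave
= perfect octave


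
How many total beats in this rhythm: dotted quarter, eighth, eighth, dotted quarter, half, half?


Let's work it out.
Beat values:
  dotted quarter = 1.5 beats
  eighth = 0.5 beats
  eighth = 0.5 beats
  dotted quarter = 1.5 beats
  half = 2 beats
  half = 2 beats
Sum = 1.5 + 0.5 + 0.5 + 1.5 + 2 + 2
= 8 beats


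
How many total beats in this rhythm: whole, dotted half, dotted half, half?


Beat values:
  whole = 4 beats
  dotted half = 3 beats
  dotted half = 3 beats
  half = 2 beats
Sum = 4 + 3 + 3 + 2
= 12 beats


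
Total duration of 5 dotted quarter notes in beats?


Working:
Base quarter note = 1 beat
Dot 1 adds half the previous value: +1/2
One dotted quarter = 1 + 1/2 = 3/2
5 of them = 5 × 3/2 = 15/2
= 15/2 beats


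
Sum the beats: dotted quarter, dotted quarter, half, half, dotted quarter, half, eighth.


Step by step:
Beat values:
  dotted quarter = 1.5 beats
  dotted quarter = 1.5 beats
  half = 2 beats
  half = 2 beats
  dotted quarter = 1.5 beats
  half = 2 beats
  eighth = 0.5 beats
Sum = 1.5 + 1.5 + 2 + 2 + 1.5 + 2 + 0.5
= 11 beats


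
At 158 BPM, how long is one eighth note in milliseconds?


Reasoning:
One quarter-note beat = 60000 / BPM = 60000 / 158 ms
Eighth note = 1/2 × quarter note
Duration = 1/2 × 60000 / 158 = 30000 / 158
= 189.9 ms


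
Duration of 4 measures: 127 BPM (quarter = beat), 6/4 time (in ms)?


Step by step:
Quarter-note beat duration = 60000 / 127 ms
Beats per measure (6/4) = 6
One measure = 6 × 60000 / 127 = 360000 / 127 ms
4 measures = 4 × 360000 / 127 = 1440000 / 127
= 11338.6 ms


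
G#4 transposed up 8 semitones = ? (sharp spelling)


G#4: chromatic position 8 in octave 4 → absolute = 4×12 + 8 = 56
Transpose up 8: 56 + 8 = 64
64 = 5×12 + 4 → E in octave 5
Result = E5


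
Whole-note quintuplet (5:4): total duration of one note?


Step by step:
Quintuplet: 5 notes occupy the space of 4 whole notes
Space = 4 × 4 = 16 beats
Each quintuplet note = 16 / 5 = 16/5 beats
= 16/5 beats


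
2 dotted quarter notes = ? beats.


Base quarter note = 1 beat
Dot 1 adds half the previous value: +1/2
One dotted quarter = 1 + 1/2 = 3/2
2 of them = 2 × 3/2 = 3
= 3 beats


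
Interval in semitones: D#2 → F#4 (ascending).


Absolute semitone position = octave×12 + chromatic position
D#2: 2×12 + 3 = 27
F#4: 4×12 + 6 = 54
Difference = 54 - 27 = 27
= 27 semitones


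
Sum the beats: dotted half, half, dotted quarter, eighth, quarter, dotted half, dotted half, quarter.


Let's work it out.
Beat values:
  dotted half = 3 beats
  half = 2 beats
  dotted quarter = 1.5 beats
  eighth = 0.5 beats
  quarter = 1 beat
  dotted half = 3 beats
  dotted half = 3 beats
  quarter = 1 beat
Sum = 3 + 2 + 1.5 + 0.5 + 1 + 3 + 3 + 1
= 15 beats


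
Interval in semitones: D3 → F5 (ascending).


Step by step:
Absolute semitone position = octave×12 + chromatic position
D3: 3×12 + 2 = 38
F5: 5×12 + 5 = 65
Difference = 65 - 38 = 27
= 27 semitones


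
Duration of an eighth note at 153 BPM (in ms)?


Step by step:
One quarter-note beat = 60000 / BPM = 60000 / 153 ms
Eighth note = 1/2 × quarter note
Duration = 1/2 × 60000 / 153 = 30000 / 153
= 196.1 ms


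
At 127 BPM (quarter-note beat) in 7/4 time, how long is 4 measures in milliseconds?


Let's work it out.
Quarter-note beat duration = 60000 / 127 ms
Beats per measure (7/4) = 7
One measure = 7 × 60000 / 127 = 420000 / 127 ms
4 measures = 4 × 420000 / 127 = 1680000 / 127
= 13228.3 ms


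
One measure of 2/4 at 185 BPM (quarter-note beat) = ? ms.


Quarter-note beat duration = 60000 / 185 ms
Beats per measure (2/4) = 2
One measure = 2 × 60000 / 185 = 120000 / 185 ms
= 648.6 ms


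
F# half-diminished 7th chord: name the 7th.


Solution.
Half-diminished 7th chord = root + minor 3rd + diminished 5th + minor 7th
Seventh chords stack in thirds, so the letter names are F-A-C-E
Root: F#
Minor 3rd above F#: A
Diminished 5th above F#: C
Minor 7th above F#: E
The 7th = E


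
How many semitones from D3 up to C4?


Reasoning:
Absolute semitone position = octave×12 + chromatic position
D3: 3×12 + 2 = 38
C4: 4×12 + 0 = 48
Difference = 48 - 38 = 10
= 10 semitones


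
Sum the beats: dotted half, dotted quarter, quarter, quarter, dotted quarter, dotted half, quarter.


Let's work it out.
Beat values:
  dotted half = 3 beats
  dotted quarter = 1.5 beats
  quarter = 1 beat
  quarter = 1 beat
  dotted quarter = 1.5 beats
  dotted half = 3 beats
  quarter = 1 beat
Sum = 3 + 1.5 + 1 + 1 + 1.5 + 3 + 1
= 12 beats


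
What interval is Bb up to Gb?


Let's work it out.
Letter names: B → G spans 6 letter names → a 6th
Semitones: Bb → Gb = 8 half-steps
A 6th of 8 semitones is a minor 6th
= minor 6th


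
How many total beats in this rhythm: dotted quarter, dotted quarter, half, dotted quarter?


Beat values:
  dotted quarter = 1.5 beats
  dotted quarter = 1.5 beats
  half = 2 beats
  dotted quarter = 1.5 beats
Sum = 1.5 + 1.5 + 2 + 1.5
= 6.5 beats


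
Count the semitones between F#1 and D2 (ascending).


Step by step:
Absolute semitone position = octave×12 + chromatic position
F#1: 1×12 + 6 = 18
D2: 2×12 + 2 = 26
Difference = 26 - 18 = 8
= 8 semitones


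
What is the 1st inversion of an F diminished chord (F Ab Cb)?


Step by step:
Root position: F Ab Cb
1st inversion: move root up an octave
Bass note: Ab
Notes (bottom to top) = Ab Cb F


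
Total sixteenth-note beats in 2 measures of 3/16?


Time signature 3/16: the bottom number 16 means the sixteenth note gets one count
The top number 3 means 3 sixteenth-note beats per measure
Total = 3 × 2 measures
= 6 sixteenth-note beats


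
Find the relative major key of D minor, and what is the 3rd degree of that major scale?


Reasoning:
The relative major shares the key signature and is a minor 3rd above the minor tonic
A minor 3rd above D is F
→ relative major of D minor is F major
F major scale: F G A Bb C D E
= F major; 3rd degree = A


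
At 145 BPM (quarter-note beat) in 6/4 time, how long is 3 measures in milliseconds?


Quarter-note beat duration = 60000 / 145 ms
Beats per measure (6/4) = 6
One measure = 6 × 60000 / 145 = 360000 / 145 ms
3 measures = 3 × 360000 / 145 = 1080000 / 145
= 7448.3 ms
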